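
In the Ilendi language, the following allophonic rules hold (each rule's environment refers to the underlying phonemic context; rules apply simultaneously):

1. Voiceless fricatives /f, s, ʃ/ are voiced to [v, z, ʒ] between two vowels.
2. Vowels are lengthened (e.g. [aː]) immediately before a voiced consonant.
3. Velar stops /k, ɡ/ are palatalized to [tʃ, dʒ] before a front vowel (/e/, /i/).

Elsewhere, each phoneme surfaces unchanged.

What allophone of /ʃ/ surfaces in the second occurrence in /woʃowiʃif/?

/ʃ/ (between /i/ and /i/) occurs between two vowels → [ʒ] by rule 1.

[ʒ]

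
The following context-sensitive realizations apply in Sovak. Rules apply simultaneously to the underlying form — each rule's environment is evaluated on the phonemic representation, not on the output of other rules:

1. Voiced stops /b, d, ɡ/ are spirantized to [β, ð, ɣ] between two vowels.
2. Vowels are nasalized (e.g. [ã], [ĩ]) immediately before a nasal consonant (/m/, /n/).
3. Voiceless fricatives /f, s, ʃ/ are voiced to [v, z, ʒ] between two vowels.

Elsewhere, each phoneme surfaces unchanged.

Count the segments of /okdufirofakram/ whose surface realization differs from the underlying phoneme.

3

Segments that undergo a rule: /f/ → [v] (rule 3); /f/ → [v] (rule 3); /a/ → [ã] (rule 2).
All other segments surface unchanged.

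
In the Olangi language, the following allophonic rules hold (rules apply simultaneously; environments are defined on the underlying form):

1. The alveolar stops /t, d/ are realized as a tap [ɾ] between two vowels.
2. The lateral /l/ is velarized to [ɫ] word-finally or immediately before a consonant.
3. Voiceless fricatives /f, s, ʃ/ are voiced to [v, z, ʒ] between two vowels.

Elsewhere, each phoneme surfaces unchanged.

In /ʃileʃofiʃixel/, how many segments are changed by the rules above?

4

Segments that undergo a rule: /ʃ/ → [ʒ] (rule 3); /f/ → [v] (rule 3); /ʃ/ → [ʒ] (rule 3); /l/ → [ɫ] (rule 2).
All other segments surface unchanged.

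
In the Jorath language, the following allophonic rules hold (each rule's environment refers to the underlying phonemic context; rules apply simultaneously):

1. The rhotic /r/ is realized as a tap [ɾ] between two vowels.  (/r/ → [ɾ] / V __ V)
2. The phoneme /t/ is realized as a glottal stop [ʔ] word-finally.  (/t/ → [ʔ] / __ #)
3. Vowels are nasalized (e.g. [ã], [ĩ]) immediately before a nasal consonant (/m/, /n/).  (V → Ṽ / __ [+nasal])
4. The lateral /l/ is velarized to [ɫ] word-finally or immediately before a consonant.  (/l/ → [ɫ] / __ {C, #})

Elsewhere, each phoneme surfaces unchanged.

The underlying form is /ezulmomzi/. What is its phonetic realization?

[ezuɫmõmzi]

/e/ (word-initial) fails the environment for rule 3, so it stays [e].
/u/ (between /z/ and /l/) is in the target of rule 3 but the environment (before a nasal consonant) is not met → [u].
/l/ (between /u/ and /m/) occurs word-finally or immediately before a consonant → [ɫ] by rule 4.
/o/ — between /m/ and /m/, before a nasal consonant — surfaces as [õ] (rule 3).
/i/ — word-final; rule 3 does not apply here → [i].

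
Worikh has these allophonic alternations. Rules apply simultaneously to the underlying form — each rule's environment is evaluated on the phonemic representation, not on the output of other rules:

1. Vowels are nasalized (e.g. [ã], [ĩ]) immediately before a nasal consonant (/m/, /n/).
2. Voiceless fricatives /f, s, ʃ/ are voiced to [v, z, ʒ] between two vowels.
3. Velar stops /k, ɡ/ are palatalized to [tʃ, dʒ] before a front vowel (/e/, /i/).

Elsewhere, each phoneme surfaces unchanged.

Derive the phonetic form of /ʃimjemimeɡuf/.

[ʃĩmjẽmĩmeɡuf]

/ʃ/ (word-initial) is in the target of rule 2 but the environment (between two vowels) is not met → [ʃ].
/i/ — between /ʃ/ and /m/, before a nasal consonant — surfaces as [ĩ] (rule 1).
/m/ stays [m].
/j/ — not in any rule's target class → [j].
/e/ (between /j/ and /m/): before a nasal consonant, so rule 1 applies → [ẽ].
/m/ stays [m].
/i/ — between /m/ and /m/, before a nasal consonant — surfaces as [ĩ] (rule 1).
/m/ (between /i/ and /e/): no rule targets it → [m].
/e/ (between /m/ and /ɡ/) is in the target of rule 1 but the environment (before a nasal consonant) is not met → [e].
/ɡ/ (between /e/ and /u/) fails the environment for rule 3, so it stays [ɡ].
/u/ — between /ɡ/ and /f/; rule 1 does not apply here → [u].
/f/ — word-final; rule 2 does not apply here → [f].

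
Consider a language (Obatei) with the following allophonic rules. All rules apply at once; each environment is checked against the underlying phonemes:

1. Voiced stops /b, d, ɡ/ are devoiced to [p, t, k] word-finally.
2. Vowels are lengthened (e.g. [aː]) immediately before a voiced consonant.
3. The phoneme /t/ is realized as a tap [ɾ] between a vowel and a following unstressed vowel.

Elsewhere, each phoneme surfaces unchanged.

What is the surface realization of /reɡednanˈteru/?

[reːɡeːdnaːnˈteːru]

Rule 2 applies to /e/ (between /r/ and /ɡ/: before a voiced consonant) → [eː].
/ɡ/ — between /e/ and /e/; rule 1 does not apply here → [ɡ].
/e/ (between /ɡ/ and /d/): before a voiced consonant, so rule 2 applies → [eː].
/d/ (between /e/ and /n/): rule 1 targets it, but not word-finally → unchanged [d].
/a/ (between /n/ and /n/) occurs before a voiced consonant → [aː] by rule 2.
/t/ (between /n/ and /e/): rule 3 targets it, but not between a vowel and a following unstressed vowel → unchanged [t].
/e/ meets the environment for rule 2 (before a voiced consonant) → [eː].
/u/ (word-final): rule 2 targets it, but not before a voiced consonant → unchanged [u].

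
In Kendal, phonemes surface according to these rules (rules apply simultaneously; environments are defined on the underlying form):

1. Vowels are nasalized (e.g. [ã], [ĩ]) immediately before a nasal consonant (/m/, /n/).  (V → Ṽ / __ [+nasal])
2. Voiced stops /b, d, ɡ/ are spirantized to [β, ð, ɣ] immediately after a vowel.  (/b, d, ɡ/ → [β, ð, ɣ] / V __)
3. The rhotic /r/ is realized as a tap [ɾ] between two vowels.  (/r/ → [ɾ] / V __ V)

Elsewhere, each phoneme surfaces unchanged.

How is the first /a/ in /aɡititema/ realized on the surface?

[a]

/a/ (word-initial) is in the target of rule 1 but the environment (before a nasal consonant) is not met → [a].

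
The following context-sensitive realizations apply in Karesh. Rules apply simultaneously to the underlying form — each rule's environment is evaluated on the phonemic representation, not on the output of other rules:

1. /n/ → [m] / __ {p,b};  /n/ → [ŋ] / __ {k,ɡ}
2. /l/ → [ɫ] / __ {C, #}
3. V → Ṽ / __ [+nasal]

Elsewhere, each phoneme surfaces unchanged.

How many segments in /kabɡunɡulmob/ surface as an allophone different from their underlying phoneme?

Segments that undergo a rule: /u/ → [ũ] (rule 3); /n/ → [ŋ] (rule 1); /l/ → [ɫ] (rule 2).
All other segments surface unchanged.

3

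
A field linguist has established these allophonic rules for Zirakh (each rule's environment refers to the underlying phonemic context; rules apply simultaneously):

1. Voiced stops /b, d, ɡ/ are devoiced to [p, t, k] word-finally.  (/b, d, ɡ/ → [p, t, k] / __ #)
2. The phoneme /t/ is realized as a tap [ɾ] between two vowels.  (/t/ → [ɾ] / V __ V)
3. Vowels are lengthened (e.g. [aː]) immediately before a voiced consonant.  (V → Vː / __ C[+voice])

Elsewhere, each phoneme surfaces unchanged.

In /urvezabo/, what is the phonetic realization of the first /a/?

[aː]

Rule 3 applies to /a/ (between /z/ and /b/: before a voiced consonant) → [aː].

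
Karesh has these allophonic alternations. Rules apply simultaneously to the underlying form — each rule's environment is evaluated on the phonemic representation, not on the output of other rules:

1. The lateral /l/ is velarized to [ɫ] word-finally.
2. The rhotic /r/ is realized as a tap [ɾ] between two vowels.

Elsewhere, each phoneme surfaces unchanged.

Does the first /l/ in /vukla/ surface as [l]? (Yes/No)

/l/ — between /k/ and /a/; rule 1 does not apply here → [l].
The actual realization is [l], which matches [l].

Yes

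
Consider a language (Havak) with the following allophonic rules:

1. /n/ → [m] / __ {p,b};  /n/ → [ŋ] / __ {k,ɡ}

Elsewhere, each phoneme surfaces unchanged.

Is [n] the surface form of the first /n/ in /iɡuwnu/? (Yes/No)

/n/ (between /w/ and /u/): rule 1 targets it, but not before a labial or velar stop → unchanged [n].
The actual realization is [n], which matches [n].

Yes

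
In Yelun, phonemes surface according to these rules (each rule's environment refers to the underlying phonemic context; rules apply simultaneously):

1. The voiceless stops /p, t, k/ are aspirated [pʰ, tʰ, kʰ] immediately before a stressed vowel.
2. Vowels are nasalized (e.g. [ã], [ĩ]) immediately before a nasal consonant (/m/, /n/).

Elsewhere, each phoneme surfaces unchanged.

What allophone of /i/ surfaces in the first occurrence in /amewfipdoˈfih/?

/i/ (between /f/ and /p/) is in the target of rule 2 but the environment (before a nasal consonant) is not met → [i].

[i]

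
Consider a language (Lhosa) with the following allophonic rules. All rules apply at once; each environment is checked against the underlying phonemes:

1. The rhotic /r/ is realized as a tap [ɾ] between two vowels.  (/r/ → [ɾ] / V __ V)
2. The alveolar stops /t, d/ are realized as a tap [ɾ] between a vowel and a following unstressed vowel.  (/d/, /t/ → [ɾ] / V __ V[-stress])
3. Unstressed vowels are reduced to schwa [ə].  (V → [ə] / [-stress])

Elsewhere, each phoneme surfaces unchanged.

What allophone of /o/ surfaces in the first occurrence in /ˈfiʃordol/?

/o/ (between /ʃ/ and /r/) occurs in an unstressed syllable → [ə] by rule 3.

[ə]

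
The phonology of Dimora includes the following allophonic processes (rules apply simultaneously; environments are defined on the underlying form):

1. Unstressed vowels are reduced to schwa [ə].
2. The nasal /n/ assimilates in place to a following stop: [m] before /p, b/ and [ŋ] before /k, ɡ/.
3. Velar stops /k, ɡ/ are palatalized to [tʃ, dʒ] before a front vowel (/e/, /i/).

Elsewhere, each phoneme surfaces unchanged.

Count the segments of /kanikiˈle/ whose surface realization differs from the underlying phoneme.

4

Segments that undergo a rule: /a/ → [ə] (rule 1); /i/ → [ə] (rule 1); /k/ → [tʃ] (rule 3); /i/ → [ə] (rule 1).
All other segments surface unchanged.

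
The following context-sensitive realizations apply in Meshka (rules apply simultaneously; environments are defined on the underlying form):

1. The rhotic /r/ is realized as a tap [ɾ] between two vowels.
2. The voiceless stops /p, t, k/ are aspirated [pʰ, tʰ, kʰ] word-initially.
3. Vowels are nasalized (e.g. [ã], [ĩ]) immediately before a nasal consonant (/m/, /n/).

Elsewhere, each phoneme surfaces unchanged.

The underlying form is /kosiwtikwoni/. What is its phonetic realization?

/k/ (word-initial) occurs word-initially → [kʰ] by rule 2.
/o/ (between /k/ and /s/) fails the environment for rule 3, so it stays [o].
/i/ (between /s/ and /w/) fails the environment for rule 3, so it stays [i].
/t/ (between /w/ and /i/) fails the environment for rule 2, so it stays [t].
/i/ (between /t/ and /k/) fails the environment for rule 3, so it stays [i].
/k/ (between /i/ and /w/): rule 2 targets it, but not word-initially → unchanged [k].
/o/ (between /w/ and /n/) occurs before a nasal consonant → [õ] by rule 3.
/i/ (word-final): rule 3 targets it, but not before a nasal consonant → unchanged [i].

[kʰosiwtikwõni]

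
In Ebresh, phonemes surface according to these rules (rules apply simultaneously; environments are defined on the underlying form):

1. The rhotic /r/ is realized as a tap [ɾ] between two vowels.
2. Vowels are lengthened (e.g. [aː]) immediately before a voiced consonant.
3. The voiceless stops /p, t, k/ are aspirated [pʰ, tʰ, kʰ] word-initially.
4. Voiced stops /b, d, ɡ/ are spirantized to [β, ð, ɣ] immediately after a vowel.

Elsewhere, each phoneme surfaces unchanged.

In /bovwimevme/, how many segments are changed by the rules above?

Segments that undergo a rule: /o/ → [oː] (rule 2); /i/ → [iː] (rule 2); /e/ → [eː] (rule 2).
All other segments surface unchanged.

3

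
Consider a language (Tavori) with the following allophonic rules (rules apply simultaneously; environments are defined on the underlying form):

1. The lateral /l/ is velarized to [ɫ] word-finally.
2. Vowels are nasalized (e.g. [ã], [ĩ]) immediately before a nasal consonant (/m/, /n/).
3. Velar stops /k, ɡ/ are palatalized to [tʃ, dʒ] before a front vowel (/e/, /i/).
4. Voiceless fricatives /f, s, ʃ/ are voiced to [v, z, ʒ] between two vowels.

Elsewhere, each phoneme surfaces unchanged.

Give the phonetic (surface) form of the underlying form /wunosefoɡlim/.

[wũnozevoɡlĩm]

/w/ (word-initial) is unaffected → [w].
/u/ (between /w/ and /n/) occurs before a nasal consonant → [ũ] by rule 2.
/n/ (between /u/ and /o/): no rule targets it → [n].
/o/ (between /n/ and /s/) is in the target of rule 2 but the environment (before a nasal consonant) is not met → [o].
/s/ (between /o/ and /e/) occurs between two vowels → [z] by rule 4.
/e/ (between /s/ and /f/): rule 2 targets it, but not before a nasal consonant → unchanged [e].
/f/ (between /e/ and /o/) occurs between two vowels → [v] by rule 4.
/o/ — between /f/ and /ɡ/; rule 2 does not apply here → [o].
/ɡ/ (between /o/ and /l/) fails the environment for rule 3, so it stays [ɡ].
/l/ (between /ɡ/ and /i/): rule 1 targets it, but not word-finally → unchanged [l].
/i/ meets the environment for rule 2 (before a nasal consonant) → [ĩ].
/m/ — not in any rule's target class → [m].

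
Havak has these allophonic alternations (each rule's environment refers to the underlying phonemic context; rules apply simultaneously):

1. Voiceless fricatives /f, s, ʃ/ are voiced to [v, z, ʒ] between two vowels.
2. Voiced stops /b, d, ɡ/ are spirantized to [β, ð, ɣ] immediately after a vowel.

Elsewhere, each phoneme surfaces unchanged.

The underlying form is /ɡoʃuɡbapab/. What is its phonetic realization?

/ɡ/ — word-initial; rule 2 does not apply here → [ɡ].
/o/ (between /ɡ/ and /ʃ/): no rule targets it → [o].
/ʃ/ (between /o/ and /u/): between two vowels, so rule 1 applies → [ʒ].
/u/ stays [u].
/ɡ/ meets the environment for rule 2 (immediately after a vowel) → [ɣ].
/b/ — between /ɡ/ and /a/; rule 2 does not apply here → [b].
/a/ (between /b/ and /p/) is unaffected → [a].
/p/ stays [p].
/a/ — not in any rule's target class → [a].
/b/ — word-final, immediately after a vowel — surfaces as [β] (rule 2).

[ɡoʒuɣbapaβ]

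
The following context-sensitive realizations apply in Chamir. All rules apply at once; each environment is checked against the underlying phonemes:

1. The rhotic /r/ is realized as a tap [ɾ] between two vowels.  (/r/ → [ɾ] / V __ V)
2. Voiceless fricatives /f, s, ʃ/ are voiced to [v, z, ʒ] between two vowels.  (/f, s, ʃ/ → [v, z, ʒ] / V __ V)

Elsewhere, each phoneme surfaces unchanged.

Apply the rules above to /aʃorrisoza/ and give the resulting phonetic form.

[aʒorrizoza]

/ʃ/ (between /a/ and /o/) occurs between two vowels → [ʒ] by rule 2.
/r/ — between /o/ and /r/; rule 1 does not apply here → [r].
/r/ (between /r/ and /i/) is in the target of rule 1 but the environment (between two vowels) is not met → [r].
/s/ (between /i/ and /o/): between two vowels, so rule 2 applies → [z].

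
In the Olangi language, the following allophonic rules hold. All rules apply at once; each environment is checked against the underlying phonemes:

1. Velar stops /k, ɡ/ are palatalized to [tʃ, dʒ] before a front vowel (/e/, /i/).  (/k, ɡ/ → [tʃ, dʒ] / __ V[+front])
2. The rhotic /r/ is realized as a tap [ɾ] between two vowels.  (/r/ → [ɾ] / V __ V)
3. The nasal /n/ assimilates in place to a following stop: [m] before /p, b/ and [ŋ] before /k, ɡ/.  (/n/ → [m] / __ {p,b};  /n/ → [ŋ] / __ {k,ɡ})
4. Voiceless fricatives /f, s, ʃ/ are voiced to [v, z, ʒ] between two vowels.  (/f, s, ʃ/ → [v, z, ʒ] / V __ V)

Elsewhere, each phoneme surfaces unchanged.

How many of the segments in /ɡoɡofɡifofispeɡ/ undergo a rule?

3

Segments that undergo a rule: /ɡ/ → [dʒ] (rule 1); /f/ → [v] (rule 4); /f/ → [v] (rule 4).
All other segments surface unchanged.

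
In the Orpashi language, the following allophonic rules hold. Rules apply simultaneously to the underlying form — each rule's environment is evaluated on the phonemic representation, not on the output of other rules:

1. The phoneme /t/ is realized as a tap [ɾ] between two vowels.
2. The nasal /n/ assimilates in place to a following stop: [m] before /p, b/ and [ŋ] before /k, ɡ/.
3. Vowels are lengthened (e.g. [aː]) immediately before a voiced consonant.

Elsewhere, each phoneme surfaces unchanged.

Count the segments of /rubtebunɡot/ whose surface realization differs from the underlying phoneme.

4

Segments that undergo a rule: /u/ → [uː] (rule 3); /e/ → [eː] (rule 3); /u/ → [uː] (rule 3); /n/ → [ŋ] (rule 2).
All other segments surface unchanged.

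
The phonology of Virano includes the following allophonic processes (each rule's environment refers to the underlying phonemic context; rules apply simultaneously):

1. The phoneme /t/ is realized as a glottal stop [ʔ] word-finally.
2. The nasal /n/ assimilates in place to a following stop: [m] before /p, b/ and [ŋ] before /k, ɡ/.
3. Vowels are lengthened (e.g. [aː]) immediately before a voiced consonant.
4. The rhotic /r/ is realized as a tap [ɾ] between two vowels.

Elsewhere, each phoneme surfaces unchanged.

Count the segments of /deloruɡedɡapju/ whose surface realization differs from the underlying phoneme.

Segments that undergo a rule: /e/ → [eː] (rule 3); /o/ → [oː] (rule 3); /r/ → [ɾ] (rule 4); /u/ → [uː] (rule 3); /e/ → [eː] (rule 3).
All other segments surface unchanged.

5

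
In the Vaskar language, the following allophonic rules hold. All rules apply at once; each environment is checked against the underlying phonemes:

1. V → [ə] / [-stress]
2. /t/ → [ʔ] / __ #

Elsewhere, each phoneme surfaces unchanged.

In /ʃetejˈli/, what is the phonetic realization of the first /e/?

[ə]

/e/ (between /ʃ/ and /t/): in an unstressed syllable, so rule 1 applies → [ə].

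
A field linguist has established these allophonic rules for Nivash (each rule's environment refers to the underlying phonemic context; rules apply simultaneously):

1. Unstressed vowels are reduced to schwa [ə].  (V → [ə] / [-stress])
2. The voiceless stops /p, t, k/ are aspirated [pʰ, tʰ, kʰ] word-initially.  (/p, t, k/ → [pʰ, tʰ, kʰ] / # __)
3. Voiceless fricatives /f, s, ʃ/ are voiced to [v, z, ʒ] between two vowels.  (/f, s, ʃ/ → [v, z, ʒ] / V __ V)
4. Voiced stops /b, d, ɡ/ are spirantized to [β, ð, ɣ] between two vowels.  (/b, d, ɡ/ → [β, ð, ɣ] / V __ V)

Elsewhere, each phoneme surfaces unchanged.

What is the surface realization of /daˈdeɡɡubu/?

/d/ (word-initial) fails the environment for rule 4, so it stays [d].
/a/ meets the environment for rule 1 (in an unstressed syllable) → [ə].
/d/ meets the environment for rule 4 (between two vowels) → [ð].
/e/ — between /d/ and /ɡ/; rule 1 does not apply here → [e].
/ɡ/ (between /e/ and /ɡ/) fails the environment for rule 4, so it stays [ɡ].
/ɡ/ (between /ɡ/ and /u/) is in the target of rule 4 but the environment (between two vowels) is not met → [ɡ].
/u/ (between /ɡ/ and /b/) occurs in an unstressed syllable → [ə] by rule 1.
/b/ — between /u/ and /u/, between two vowels — surfaces as [β] (rule 4).
/u/ (word-final) occurs in an unstressed syllable → [ə] by rule 1.

[dəˈðeɡɡəβə]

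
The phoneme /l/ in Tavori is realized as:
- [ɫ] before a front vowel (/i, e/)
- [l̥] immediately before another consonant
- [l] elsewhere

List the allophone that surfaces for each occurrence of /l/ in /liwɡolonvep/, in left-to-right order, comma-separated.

Occurrence 1 (position 1): before a front vowel (/i, e/) → [ɫ].
Occurrence 2 (position 6): no conditioning environment matches → elsewhere allophone [l].

[ɫ], [l]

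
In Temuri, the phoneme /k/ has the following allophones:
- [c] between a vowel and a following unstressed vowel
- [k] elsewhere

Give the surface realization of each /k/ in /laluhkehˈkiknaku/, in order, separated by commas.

Occurrence 1 (position 6): no conditioning environment matches → elsewhere allophone [k].
Occurrence 2 (position 9): no conditioning environment matches → elsewhere allophone [k].
Occurrence 3 (position 11): no conditioning environment matches → elsewhere allophone [k].
Occurrence 4 (position 14): between a vowel and a following unstressed vowel → [c].

[k], [k], [k], [c]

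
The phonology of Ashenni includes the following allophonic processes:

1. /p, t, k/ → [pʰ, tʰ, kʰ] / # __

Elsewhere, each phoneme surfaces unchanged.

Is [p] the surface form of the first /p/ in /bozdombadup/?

Yes

/p/ (word-final): rule 1 targets it, but not word-initially → unchanged [p].
The actual realization is [p], which matches [p].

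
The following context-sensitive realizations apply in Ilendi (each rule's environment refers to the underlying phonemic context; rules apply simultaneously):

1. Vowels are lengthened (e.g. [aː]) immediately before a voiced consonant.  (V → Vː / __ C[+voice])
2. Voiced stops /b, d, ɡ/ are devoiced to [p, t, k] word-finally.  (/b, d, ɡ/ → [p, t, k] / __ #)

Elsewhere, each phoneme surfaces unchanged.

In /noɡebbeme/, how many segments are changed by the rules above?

3

Segments that undergo a rule: /o/ → [oː] (rule 1); /e/ → [eː] (rule 1); /e/ → [eː] (rule 1).
All other segments surface unchanged.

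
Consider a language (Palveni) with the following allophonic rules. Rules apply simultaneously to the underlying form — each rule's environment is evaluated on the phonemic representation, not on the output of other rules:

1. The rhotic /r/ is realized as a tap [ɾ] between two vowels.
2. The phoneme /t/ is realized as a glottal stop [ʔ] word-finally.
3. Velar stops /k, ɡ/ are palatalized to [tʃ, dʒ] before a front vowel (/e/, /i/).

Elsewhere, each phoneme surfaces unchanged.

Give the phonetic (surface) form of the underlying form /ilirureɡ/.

[iliɾuɾeɡ]

/i/ (word-initial) is unaffected → [i].
/l/ (between /i/ and /i/) is unaffected → [l].
/i/ (between /l/ and /r/): no rule targets it → [i].
/r/ — between /i/ and /u/, between two vowels — surfaces as [ɾ] (rule 1).
/u/ (between /r/ and /r/): no rule targets it → [u].
Rule 1 applies to /r/ (between /u/ and /e/: between two vowels) → [ɾ].
/e/ — not in any rule's target class → [e].
/ɡ/ (word-final): rule 3 targets it, but not before a front vowel → unchanged [ɡ].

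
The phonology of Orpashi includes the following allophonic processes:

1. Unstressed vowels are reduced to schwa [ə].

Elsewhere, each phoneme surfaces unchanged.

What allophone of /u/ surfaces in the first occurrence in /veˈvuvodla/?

/u/ (between /v/ and /v/) is in the target of rule 1 but the environment (in an unstressed syllable) is not met → [u].

[u]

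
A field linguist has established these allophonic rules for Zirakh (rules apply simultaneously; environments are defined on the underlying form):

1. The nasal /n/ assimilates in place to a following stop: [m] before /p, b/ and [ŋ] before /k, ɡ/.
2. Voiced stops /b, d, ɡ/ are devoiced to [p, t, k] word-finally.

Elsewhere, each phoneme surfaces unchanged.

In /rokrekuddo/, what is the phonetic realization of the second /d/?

/d/ — between /d/ and /o/; rule 2 does not apply here → [d].

[d]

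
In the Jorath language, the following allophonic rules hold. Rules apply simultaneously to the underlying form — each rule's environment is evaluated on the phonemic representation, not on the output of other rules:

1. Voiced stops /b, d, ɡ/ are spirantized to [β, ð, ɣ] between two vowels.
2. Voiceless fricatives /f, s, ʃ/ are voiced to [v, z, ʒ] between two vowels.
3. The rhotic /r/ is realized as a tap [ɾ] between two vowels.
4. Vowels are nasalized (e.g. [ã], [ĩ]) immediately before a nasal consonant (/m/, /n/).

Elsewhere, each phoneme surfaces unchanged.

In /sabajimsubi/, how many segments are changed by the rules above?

3

Segments that undergo a rule: /b/ → [β] (rule 1); /i/ → [ĩ] (rule 4); /b/ → [β] (rule 1).
All other segments surface unchanged.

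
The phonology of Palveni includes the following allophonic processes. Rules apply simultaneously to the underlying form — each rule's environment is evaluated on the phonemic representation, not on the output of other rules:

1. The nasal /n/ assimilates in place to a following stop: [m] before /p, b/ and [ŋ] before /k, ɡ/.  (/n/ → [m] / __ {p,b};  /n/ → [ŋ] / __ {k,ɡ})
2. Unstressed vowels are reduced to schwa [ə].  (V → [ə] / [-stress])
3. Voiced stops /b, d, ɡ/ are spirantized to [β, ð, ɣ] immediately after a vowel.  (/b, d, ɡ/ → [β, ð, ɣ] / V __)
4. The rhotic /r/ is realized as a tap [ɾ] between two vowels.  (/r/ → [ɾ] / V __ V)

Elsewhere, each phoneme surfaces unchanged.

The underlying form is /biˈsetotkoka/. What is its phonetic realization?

[bəˈsetətkəkə]

/b/ (word-initial) fails the environment for rule 3, so it stays [b].
/i/ (between /b/ and /s/) occurs in an unstressed syllable → [ə] by rule 2.
/s/ stays [s].
/e/ (between /s/ and /t/): rule 2 targets it, but not in an unstressed syllable → unchanged [e].
/t/ — not in any rule's target class → [t].
/o/ (between /t/ and /t/) occurs in an unstressed syllable → [ə] by rule 2.
/t/ — not in any rule's target class → [t].
/k/ (between /t/ and /o/) is unaffected → [k].
/o/ (between /k/ and /k/): in an unstressed syllable, so rule 2 applies → [ə].
/k/ (between /o/ and /a/): no rule targets it → [k].
/a/ meets the environment for rule 2 (in an unstressed syllable) → [ə].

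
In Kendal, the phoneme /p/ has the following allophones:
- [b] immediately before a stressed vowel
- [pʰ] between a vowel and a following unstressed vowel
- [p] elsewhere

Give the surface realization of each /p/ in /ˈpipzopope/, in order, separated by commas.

[b], [p], [pʰ], [pʰ]

Occurrence 1 (position 1): immediately before a stressed vowel → [b].
Occurrence 2 (position 3): no conditioning environment matches → elsewhere allophone [p].
Occurrence 3 (position 6): between a vowel and a following unstressed vowel → [pʰ].
Occurrence 4 (position 8): between a vowel and a following unstressed vowel → [pʰ].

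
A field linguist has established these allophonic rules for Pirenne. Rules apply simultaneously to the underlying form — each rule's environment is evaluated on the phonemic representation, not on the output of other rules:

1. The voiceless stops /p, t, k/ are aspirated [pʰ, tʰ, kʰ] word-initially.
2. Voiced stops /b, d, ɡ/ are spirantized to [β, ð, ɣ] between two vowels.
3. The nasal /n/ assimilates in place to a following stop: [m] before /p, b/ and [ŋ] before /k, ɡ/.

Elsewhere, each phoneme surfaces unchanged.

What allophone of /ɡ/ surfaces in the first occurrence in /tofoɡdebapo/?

/ɡ/ (between /o/ and /d/) is in the target of rule 2 but the environment (between two vowels) is not met → [ɡ].

[ɡ]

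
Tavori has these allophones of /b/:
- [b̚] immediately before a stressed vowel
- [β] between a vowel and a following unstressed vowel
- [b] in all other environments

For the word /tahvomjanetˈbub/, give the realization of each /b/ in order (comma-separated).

[b̚], [b]

Occurrence 1 (position 12): immediately before a stressed vowel → [b̚].
Occurrence 2 (position 14): no conditioning environment matches → elsewhere allophone [b].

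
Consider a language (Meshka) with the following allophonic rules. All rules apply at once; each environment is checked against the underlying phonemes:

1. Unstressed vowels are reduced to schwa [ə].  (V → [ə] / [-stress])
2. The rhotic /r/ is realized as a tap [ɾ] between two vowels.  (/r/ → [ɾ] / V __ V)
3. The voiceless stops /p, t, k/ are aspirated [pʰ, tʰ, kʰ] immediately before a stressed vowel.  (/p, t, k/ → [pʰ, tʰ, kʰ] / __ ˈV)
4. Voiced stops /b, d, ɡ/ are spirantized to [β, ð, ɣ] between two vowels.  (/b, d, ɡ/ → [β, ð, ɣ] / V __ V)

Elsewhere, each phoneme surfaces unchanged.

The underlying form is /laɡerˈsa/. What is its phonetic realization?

[ləɣərˈsa]

/l/ (word-initial) is unaffected → [l].
/a/ — between /l/ and /ɡ/, in an unstressed syllable — surfaces as [ə] (rule 1).
/ɡ/ (between /a/ and /e/): between two vowels, so rule 4 applies → [ɣ].
/e/ (between /ɡ/ and /r/): in an unstressed syllable, so rule 1 applies → [ə].
/r/ (between /e/ and /s/) is in the target of rule 2 but the environment (between two vowels) is not met → [r].
/s/ (between /r/ and /a/) is unaffected → [s].
/a/ (word-final): rule 1 targets it, but not in an unstressed syllable → unchanged [a].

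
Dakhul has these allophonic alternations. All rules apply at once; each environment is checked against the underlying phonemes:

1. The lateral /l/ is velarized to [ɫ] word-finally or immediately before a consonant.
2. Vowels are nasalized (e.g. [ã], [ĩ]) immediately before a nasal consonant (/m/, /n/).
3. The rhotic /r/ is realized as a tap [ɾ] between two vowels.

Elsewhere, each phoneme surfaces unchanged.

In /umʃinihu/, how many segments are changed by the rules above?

2

Segments that undergo a rule: /u/ → [ũ] (rule 2); /i/ → [ĩ] (rule 2).
All other segments surface unchanged.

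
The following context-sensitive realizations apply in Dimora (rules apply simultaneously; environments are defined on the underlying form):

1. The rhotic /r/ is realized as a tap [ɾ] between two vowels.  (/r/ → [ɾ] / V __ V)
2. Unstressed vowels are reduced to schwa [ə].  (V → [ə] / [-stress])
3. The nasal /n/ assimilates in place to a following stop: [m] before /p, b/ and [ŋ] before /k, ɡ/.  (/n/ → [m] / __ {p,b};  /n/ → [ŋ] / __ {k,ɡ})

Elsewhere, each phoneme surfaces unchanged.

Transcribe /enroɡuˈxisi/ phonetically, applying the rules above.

[ənrəɡəˈxisə]

/e/ — word-initial, in an unstressed syllable — surfaces as [ə] (rule 2).
/n/ (between /e/ and /r/) is in the target of rule 3 but the environment (before a labial or velar stop) is not met → [n].
/r/ (between /n/ and /o/) fails the environment for rule 1, so it stays [r].
/o/ — between /r/ and /ɡ/, in an unstressed syllable — surfaces as [ə] (rule 2).
/ɡ/ (between /o/ and /u/): no rule targets it → [ɡ].
/u/ (between /ɡ/ and /x/): in an unstressed syllable, so rule 2 applies → [ə].
/x/ (between /u/ and /i/) is unaffected → [x].
/i/ (between /x/ and /s/) fails the environment for rule 2, so it stays [i].
/s/ stays [s].
/i/ (word-final) occurs in an unstressed syllable → [ə] by rule 2.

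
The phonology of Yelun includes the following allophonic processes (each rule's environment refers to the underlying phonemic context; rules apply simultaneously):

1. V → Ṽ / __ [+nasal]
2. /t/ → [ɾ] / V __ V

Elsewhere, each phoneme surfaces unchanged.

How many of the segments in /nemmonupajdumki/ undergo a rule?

Segments that undergo a rule: /e/ → [ẽ] (rule 1); /o/ → [õ] (rule 1); /u/ → [ũ] (rule 1).
All other segments surface unchanged.

3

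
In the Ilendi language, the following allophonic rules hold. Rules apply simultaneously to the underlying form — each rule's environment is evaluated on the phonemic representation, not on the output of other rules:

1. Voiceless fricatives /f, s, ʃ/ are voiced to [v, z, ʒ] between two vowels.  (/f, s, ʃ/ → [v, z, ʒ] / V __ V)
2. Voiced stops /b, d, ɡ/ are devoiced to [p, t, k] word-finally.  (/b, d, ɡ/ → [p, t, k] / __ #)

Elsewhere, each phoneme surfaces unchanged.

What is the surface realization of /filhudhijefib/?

[filhudhijevip]

/f/ (word-initial) fails the environment for rule 1, so it stays [f].
/d/ (between /u/ and /h/) is in the target of rule 2 but the environment (word-finally) is not met → [d].
/f/ — between /e/ and /i/, between two vowels — surfaces as [v] (rule 1).
/b/ — word-final, word-finally — surfaces as [p] (rule 2).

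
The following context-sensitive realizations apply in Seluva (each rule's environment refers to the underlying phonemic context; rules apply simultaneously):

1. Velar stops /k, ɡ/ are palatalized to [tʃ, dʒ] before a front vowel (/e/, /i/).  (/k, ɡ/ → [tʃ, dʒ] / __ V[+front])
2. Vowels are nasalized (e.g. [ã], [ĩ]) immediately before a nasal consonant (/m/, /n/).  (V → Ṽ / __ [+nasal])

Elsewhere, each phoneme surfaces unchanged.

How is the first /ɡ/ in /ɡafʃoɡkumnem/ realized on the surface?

[ɡ]

/ɡ/ — word-initial; rule 1 does not apply here → [ɡ].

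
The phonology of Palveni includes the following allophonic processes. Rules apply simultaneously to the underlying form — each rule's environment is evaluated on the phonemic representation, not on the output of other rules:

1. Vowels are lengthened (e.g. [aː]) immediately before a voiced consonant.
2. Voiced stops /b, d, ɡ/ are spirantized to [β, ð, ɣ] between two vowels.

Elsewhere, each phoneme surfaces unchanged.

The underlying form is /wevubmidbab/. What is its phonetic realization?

[weːvuːbmiːdbaːb]

/e/ (between /w/ and /v/): before a voiced consonant, so rule 1 applies → [eː].
/u/ (between /v/ and /b/) occurs before a voiced consonant → [uː] by rule 1.
/b/ (between /u/ and /m/) is in the target of rule 2 but the environment (between two vowels) is not met → [b].
Rule 1 applies to /i/ (between /m/ and /d/: before a voiced consonant) → [iː].
/d/ (between /i/ and /b/) is in the target of rule 2 but the environment (between two vowels) is not met → [d].
/b/ (between /d/ and /a/): rule 2 targets it, but not between two vowels → unchanged [b].
/a/ meets the environment for rule 1 (before a voiced consonant) → [aː].
/b/ (word-final) fails the environment for rule 2, so it stays [b].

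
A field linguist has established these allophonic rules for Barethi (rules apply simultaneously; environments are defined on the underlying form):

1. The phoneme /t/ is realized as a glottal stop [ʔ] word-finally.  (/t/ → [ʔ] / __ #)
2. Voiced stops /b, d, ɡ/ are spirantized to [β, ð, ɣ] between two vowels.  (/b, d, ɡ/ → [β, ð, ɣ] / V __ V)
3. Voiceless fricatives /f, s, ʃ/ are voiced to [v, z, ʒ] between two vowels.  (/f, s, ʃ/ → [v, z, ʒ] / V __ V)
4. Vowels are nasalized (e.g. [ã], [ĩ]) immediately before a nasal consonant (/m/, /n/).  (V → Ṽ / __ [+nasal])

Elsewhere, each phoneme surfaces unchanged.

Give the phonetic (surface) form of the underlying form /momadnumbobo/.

[mõmadnũmboβo]

/m/ — not in any rule's target class → [m].
/o/ — between /m/ and /m/, before a nasal consonant — surfaces as [õ] (rule 4).
/m/ stays [m].
/a/ (between /m/ and /d/): rule 4 targets it, but not before a nasal consonant → unchanged [a].
/d/ (between /a/ and /n/) is in the target of rule 2 but the environment (between two vowels) is not met → [d].
/n/ — not in any rule's target class → [n].
/u/ (between /n/ and /m/): before a nasal consonant, so rule 4 applies → [ũ].
/m/ (between /u/ and /b/) is unaffected → [m].
/b/ (between /m/ and /o/) is in the target of rule 2 but the environment (between two vowels) is not met → [b].
/o/ — between /b/ and /b/; rule 4 does not apply here → [o].
/b/ (between /o/ and /o/): between two vowels, so rule 2 applies → [β].
/o/ — word-final; rule 4 does not apply here → [o].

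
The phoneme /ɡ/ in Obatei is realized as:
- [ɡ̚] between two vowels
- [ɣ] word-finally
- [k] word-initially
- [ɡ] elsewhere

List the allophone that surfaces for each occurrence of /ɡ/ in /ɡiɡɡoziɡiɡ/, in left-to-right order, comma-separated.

[k], [ɡ], [ɡ], [ɡ̚], [ɣ]

Occurrence 1 (position 1): word-initially → [k].
Occurrence 2 (position 3): no conditioning environment matches → elsewhere allophone [ɡ].
Occurrence 3 (position 4): no conditioning environment matches → elsewhere allophone [ɡ].
Occurrence 4 (position 8): between two vowels → [ɡ̚].
Occurrence 5 (position 10): word-finally → [ɣ].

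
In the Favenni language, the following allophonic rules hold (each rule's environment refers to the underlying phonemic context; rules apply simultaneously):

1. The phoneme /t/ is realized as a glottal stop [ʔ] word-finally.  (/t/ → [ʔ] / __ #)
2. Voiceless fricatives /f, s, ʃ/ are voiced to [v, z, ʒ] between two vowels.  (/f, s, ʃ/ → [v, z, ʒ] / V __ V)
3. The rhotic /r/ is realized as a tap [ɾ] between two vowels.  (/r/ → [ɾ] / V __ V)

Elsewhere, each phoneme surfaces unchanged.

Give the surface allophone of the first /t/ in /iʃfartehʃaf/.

/t/ (between /r/ and /e/) fails the environment for rule 1, so it stays [t].

[t]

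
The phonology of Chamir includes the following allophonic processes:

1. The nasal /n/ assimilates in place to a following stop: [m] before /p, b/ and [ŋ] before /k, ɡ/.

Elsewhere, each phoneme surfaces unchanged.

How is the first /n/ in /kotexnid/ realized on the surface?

/n/ (between /x/ and /i/): rule 1 targets it, but not before a labial or velar stop → unchanged [n].

[n]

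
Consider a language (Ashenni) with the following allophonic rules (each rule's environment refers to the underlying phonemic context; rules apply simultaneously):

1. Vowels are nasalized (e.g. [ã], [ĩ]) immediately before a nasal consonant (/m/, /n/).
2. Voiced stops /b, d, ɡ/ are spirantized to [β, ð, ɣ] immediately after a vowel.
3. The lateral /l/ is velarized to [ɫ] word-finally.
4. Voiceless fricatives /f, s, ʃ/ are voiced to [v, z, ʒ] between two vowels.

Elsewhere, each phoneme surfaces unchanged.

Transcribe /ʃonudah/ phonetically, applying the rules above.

/ʃ/ (word-initial) fails the environment for rule 4, so it stays [ʃ].
/o/ (between /ʃ/ and /n/) occurs before a nasal consonant → [õ] by rule 1.
/u/ (between /n/ and /d/): rule 1 targets it, but not before a nasal consonant → unchanged [u].
/d/ meets the environment for rule 2 (immediately after a vowel) → [ð].
/a/ (between /d/ and /h/): rule 1 targets it, but not before a nasal consonant → unchanged [a].

[ʃõnuðah]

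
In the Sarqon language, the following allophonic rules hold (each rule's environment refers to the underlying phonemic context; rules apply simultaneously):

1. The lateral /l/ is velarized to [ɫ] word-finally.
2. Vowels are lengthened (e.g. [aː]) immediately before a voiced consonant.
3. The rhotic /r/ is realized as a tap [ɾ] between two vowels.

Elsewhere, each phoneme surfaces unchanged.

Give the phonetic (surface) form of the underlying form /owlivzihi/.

/o/ — word-initial, before a voiced consonant — surfaces as [oː] (rule 2).
/l/ (between /w/ and /i/) fails the environment for rule 1, so it stays [l].
Rule 2 applies to /i/ (between /l/ and /v/: before a voiced consonant) → [iː].
/i/ — between /z/ and /h/; rule 2 does not apply here → [i].
/i/ (word-final) is in the target of rule 2 but the environment (before a voiced consonant) is not met → [i].

[oːwliːvzihi]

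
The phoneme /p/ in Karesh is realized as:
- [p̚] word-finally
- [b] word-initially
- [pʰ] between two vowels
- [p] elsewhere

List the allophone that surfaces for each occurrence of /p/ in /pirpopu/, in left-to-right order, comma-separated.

[b], [p], [pʰ]

Occurrence 1 (position 1): word-initially → [b].
Occurrence 2 (position 4): no conditioning environment matches → elsewhere allophone [p].
Occurrence 3 (position 6): between two vowels → [pʰ].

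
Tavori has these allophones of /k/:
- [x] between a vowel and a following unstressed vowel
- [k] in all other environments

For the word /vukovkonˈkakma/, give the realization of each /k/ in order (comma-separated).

[x], [k], [k], [k]

Occurrence 1 (position 3): between a vowel and a following unstressed vowel → [x].
Occurrence 2 (position 6): no conditioning environment matches → elsewhere allophone [k].
Occurrence 3 (position 9): no conditioning environment matches → elsewhere allophone [k].
Occurrence 4 (position 11): no conditioning environment matches → elsewhere allophone [k].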